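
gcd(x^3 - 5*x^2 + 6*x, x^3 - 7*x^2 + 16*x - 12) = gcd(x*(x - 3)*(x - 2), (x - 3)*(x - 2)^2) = x^2 - 5*x + 6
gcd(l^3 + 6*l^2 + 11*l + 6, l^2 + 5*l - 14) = 1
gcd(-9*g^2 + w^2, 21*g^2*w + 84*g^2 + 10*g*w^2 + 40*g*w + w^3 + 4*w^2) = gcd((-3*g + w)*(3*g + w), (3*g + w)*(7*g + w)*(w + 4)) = 3*g + w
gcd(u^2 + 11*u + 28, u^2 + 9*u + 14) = u + 7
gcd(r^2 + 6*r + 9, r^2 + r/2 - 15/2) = r + 3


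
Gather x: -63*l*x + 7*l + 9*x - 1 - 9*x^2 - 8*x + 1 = 7*l - 9*x^2 + x*(1 - 63*l)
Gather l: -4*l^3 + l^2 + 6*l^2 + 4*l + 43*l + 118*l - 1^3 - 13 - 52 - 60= -4*l^3 + 7*l^2 + 165*l - 126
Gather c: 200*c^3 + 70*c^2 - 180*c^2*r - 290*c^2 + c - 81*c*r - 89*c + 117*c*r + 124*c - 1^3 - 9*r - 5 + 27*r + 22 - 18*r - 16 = 200*c^3 + c^2*(-180*r - 220) + c*(36*r + 36)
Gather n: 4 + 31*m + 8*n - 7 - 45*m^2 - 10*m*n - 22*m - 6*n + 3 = -45*m^2 + 9*m + n*(2 - 10*m)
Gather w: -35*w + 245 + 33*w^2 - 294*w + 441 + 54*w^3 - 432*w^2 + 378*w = 54*w^3 - 399*w^2 + 49*w + 686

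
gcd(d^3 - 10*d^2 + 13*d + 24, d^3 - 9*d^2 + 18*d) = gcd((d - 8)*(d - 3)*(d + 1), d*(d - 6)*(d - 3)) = d - 3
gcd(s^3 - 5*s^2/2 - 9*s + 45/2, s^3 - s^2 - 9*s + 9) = s^2 - 9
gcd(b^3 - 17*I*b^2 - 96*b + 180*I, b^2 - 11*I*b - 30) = b^2 - 11*I*b - 30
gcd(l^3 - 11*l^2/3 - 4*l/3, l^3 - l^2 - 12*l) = l^2 - 4*l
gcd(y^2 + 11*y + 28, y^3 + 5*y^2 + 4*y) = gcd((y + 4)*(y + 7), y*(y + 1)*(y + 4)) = y + 4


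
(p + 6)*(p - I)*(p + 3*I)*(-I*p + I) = -I*p^4 + 2*p^3 - 5*I*p^3 + 10*p^2 + 3*I*p^2 - 12*p - 15*I*p + 18*I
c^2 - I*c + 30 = (c - 6*I)*(c + 5*I)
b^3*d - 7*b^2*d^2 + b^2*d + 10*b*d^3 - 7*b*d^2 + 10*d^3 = (b - 5*d)*(b - 2*d)*(b*d + d)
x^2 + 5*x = x*(x + 5)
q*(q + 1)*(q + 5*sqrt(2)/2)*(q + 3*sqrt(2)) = q^4 + q^3 + 11*sqrt(2)*q^3/2 + 11*sqrt(2)*q^2/2 + 15*q^2 + 15*q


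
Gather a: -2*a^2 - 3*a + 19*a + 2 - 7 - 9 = -2*a^2 + 16*a - 14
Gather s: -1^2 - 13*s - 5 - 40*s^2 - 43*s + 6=-40*s^2 - 56*s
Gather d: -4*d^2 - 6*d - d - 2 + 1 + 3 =-4*d^2 - 7*d + 2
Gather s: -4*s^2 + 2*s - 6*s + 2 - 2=-4*s^2 - 4*s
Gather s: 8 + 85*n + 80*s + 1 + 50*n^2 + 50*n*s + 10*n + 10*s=50*n^2 + 95*n + s*(50*n + 90) + 9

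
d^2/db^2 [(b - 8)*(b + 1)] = 2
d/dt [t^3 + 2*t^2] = t*(3*t + 4)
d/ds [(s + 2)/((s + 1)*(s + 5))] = (-s^2 - 4*s - 7)/(s^4 + 12*s^3 + 46*s^2 + 60*s + 25)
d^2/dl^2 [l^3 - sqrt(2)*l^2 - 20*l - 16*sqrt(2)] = 6*l - 2*sqrt(2)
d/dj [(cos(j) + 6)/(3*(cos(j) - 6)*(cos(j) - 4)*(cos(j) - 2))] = 2*(cos(j)^3 + 3*cos(j)^2 - 72*cos(j) + 156)*sin(j)/(3*(cos(j) - 6)^2*(cos(j) - 4)^2*(cos(j) - 2)^2)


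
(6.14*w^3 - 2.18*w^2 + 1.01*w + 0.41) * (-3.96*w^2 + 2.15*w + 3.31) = -24.3144*w^5 + 21.8338*w^4 + 11.6368*w^3 - 6.6679*w^2 + 4.2246*w + 1.3571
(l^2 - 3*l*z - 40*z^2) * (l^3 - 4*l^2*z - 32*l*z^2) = l^5 - 7*l^4*z - 60*l^3*z^2 + 256*l^2*z^3 + 1280*l*z^4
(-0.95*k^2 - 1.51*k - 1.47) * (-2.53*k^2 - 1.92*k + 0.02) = 2.4035*k^4 + 5.6443*k^3 + 6.5993*k^2 + 2.7922*k - 0.0294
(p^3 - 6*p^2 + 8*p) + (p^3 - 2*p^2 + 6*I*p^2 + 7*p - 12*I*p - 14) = 2*p^3 - 8*p^2 + 6*I*p^2 + 15*p - 12*I*p - 14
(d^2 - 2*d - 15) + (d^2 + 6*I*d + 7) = 2*d^2 - 2*d + 6*I*d - 8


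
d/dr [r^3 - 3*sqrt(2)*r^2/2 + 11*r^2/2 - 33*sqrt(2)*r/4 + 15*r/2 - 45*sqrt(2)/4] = 3*r^2 - 3*sqrt(2)*r + 11*r - 33*sqrt(2)/4 + 15/2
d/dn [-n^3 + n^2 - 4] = n*(2 - 3*n)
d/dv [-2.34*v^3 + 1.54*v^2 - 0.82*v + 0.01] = -7.02*v^2 + 3.08*v - 0.82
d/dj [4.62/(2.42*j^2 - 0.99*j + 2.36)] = (4.5738 - 22.3608*j)/(2.42*j^2 - 0.99*j + 2.36)^2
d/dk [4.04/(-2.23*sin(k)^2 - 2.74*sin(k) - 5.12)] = (18.0184*sin(k) + 11.0696)*cos(k)/(2.23*sin(k)^2 + 2.74*sin(k) + 5.12)^2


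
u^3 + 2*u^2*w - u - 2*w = (u - 1)*(u + 1)*(u + 2*w)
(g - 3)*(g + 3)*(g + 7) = g^3 + 7*g^2 - 9*g - 63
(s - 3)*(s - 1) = s^2 - 4*s + 3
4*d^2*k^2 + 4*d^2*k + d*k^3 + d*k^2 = k*(4*d + k)*(d*k + d)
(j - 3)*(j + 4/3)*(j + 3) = j^3 + 4*j^2/3 - 9*j - 12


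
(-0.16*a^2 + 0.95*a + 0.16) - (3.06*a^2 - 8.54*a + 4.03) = -3.22*a^2 + 9.49*a - 3.87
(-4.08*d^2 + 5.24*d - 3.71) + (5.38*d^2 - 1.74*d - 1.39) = 1.3*d^2 + 3.5*d - 5.1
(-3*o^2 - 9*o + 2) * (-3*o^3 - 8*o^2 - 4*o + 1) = 9*o^5 + 51*o^4 + 78*o^3 + 17*o^2 - 17*o + 2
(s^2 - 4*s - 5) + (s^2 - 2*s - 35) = 2*s^2 - 6*s - 40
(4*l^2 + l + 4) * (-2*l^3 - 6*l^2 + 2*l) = -8*l^5 - 26*l^4 - 6*l^3 - 22*l^2 + 8*l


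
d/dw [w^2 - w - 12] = 2*w - 1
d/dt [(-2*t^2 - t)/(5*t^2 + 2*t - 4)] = (t^2 + 16*t + 4)/(25*t^4 + 20*t^3 - 36*t^2 - 16*t + 16)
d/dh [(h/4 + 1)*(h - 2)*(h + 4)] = 3*h*(h/4 + 1)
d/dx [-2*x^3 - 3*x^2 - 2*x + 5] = -6*x^2 - 6*x - 2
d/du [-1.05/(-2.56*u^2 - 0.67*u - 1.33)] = (-5.376*u - 0.7035)/(2.56*u^2 + 0.67*u + 1.33)^2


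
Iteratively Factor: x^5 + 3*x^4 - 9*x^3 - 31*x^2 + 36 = (x + 2)*(x^4 + x^3 - 11*x^2 - 9*x + 18) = (x - 1)*(x + 2)*(x^3 + 2*x^2 - 9*x - 18) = (x - 3)*(x - 1)*(x + 2)*(x^2 + 5*x + 6) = (x - 3)*(x - 1)*(x + 2)^2*(x + 3)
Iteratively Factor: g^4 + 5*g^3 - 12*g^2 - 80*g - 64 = (g + 1)*(g^3 + 4*g^2 - 16*g - 64) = (g + 1)*(g + 4)*(g^2 - 16) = (g - 4)*(g + 1)*(g + 4)*(g + 4)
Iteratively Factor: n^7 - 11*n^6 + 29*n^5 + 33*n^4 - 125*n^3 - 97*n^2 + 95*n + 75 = (n + 1)*(n^6 - 12*n^5 + 41*n^4 - 8*n^3 - 117*n^2 + 20*n + 75) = (n + 1)^2*(n^5 - 13*n^4 + 54*n^3 - 62*n^2 - 55*n + 75) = (n - 5)*(n + 1)^2*(n^4 - 8*n^3 + 14*n^2 + 8*n - 15) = (n - 5)*(n - 1)*(n + 1)^2*(n^3 - 7*n^2 + 7*n + 15) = (n - 5)*(n - 1)*(n + 1)^3*(n^2 - 8*n + 15) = (n - 5)^2*(n - 1)*(n + 1)^3*(n - 3)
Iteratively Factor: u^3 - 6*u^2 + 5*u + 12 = (u - 3)*(u^2 - 3*u - 4) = (u - 4)*(u - 3)*(u + 1)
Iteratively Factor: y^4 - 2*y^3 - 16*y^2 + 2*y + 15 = (y + 1)*(y^3 - 3*y^2 - 13*y + 15) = (y - 1)*(y + 1)*(y^2 - 2*y - 15) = (y - 5)*(y - 1)*(y + 1)*(y + 3)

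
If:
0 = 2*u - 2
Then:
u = 1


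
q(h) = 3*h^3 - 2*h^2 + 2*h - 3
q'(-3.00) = 95.00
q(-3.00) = -108.00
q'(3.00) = 71.00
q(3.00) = 66.00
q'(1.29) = 11.82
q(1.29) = 2.69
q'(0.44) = 1.98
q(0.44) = -2.25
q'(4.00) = 130.00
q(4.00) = 165.00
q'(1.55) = 17.42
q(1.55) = 6.47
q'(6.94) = 407.71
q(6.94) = 917.32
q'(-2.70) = 78.41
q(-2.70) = -82.03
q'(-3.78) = 145.72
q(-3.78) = -201.17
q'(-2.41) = 63.91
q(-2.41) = -61.43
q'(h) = 9*h^2 - 4*h + 2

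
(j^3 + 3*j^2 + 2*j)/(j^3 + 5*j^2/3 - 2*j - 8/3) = 3*j/(3*j - 4)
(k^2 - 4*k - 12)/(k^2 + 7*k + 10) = (k - 6)/(k + 5)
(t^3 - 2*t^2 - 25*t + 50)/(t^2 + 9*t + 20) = (t^2 - 7*t + 10)/(t + 4)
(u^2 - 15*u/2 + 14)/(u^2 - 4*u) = (u - 7/2)/u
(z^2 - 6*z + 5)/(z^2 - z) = (z - 5)/z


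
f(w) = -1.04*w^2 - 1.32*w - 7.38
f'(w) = -2.08*w - 1.32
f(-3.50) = -15.50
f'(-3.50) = 5.96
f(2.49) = -17.11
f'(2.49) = -6.50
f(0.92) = -9.47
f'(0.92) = -3.23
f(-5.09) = -27.61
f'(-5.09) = 9.27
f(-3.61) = -16.17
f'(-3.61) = 6.19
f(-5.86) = -35.36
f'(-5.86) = 10.87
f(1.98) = -14.07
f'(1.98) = -5.44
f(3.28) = -22.90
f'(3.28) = -8.14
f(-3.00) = -12.78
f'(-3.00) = 4.92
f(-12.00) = -141.30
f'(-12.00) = 23.64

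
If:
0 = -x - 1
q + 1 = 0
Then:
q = -1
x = -1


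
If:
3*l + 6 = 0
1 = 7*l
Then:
No Solution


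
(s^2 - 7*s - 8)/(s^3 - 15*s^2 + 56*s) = (s + 1)/(s*(s - 7))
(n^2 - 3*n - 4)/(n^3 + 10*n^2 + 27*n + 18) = (n - 4)/(n^2 + 9*n + 18)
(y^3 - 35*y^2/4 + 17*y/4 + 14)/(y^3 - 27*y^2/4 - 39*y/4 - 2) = (4*y - 7)/(4*y + 1)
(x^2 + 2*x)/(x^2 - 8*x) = (x + 2)/(x - 8)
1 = 1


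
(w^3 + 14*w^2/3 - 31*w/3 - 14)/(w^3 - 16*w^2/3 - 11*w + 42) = (w^2 + 7*w + 6)/(w^2 - 3*w - 18)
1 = 1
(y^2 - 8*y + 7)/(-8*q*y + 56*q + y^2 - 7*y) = (y - 1)/(-8*q + y)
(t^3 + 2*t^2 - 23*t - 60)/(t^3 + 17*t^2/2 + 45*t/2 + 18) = 2*(t - 5)/(2*t + 3)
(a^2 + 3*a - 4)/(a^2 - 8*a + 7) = (a + 4)/(a - 7)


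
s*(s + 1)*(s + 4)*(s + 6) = s^4 + 11*s^3 + 34*s^2 + 24*s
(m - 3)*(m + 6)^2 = m^3 + 9*m^2 - 108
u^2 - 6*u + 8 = (u - 4)*(u - 2)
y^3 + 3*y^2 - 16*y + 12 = (y - 2)*(y - 1)*(y + 6)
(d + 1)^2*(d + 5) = d^3 + 7*d^2 + 11*d + 5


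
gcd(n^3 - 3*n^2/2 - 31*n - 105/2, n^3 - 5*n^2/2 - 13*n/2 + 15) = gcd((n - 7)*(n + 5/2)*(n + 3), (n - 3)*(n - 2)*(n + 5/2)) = n + 5/2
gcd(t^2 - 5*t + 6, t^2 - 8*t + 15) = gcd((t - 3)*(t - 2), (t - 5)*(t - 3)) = t - 3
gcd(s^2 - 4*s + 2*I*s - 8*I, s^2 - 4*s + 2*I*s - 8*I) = s^2 + s*(-4 + 2*I) - 8*I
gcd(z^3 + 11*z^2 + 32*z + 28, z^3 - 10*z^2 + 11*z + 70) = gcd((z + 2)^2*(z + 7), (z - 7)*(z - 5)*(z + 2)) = z + 2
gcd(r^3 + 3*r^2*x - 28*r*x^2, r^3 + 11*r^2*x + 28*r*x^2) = r^2 + 7*r*x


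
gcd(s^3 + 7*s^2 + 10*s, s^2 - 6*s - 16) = s + 2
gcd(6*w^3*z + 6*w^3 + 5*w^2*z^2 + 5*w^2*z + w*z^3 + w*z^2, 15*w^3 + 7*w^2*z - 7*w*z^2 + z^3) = 1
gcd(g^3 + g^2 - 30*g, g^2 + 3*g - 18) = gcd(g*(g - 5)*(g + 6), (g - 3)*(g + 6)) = g + 6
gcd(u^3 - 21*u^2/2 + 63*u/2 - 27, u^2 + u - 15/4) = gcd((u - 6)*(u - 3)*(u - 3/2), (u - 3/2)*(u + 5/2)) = u - 3/2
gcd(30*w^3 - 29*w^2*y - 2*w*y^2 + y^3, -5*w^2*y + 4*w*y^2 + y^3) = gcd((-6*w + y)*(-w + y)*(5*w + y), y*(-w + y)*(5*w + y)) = -5*w^2 + 4*w*y + y^2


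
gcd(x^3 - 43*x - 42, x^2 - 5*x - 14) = x - 7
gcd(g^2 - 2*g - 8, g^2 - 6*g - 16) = g + 2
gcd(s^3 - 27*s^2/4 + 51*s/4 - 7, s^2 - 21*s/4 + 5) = s - 4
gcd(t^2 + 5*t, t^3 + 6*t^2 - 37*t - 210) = t + 5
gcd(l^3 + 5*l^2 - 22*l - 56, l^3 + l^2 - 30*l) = 1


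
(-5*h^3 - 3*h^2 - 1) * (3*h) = -15*h^4 - 9*h^3 - 3*h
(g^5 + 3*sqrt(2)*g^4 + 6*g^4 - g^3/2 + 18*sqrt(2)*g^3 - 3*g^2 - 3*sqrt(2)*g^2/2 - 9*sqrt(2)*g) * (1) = g^5 + 3*sqrt(2)*g^4 + 6*g^4 - g^3/2 + 18*sqrt(2)*g^3 - 3*g^2 - 3*sqrt(2)*g^2/2 - 9*sqrt(2)*g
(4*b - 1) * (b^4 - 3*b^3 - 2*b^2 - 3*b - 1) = 4*b^5 - 13*b^4 - 5*b^3 - 10*b^2 - b + 1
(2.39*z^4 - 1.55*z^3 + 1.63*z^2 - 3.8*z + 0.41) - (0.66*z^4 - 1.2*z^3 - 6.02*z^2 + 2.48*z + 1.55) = 1.73*z^4 - 0.35*z^3 + 7.65*z^2 - 6.28*z - 1.14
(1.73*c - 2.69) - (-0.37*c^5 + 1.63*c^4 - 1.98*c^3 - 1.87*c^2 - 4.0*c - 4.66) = 0.37*c^5 - 1.63*c^4 + 1.98*c^3 + 1.87*c^2 + 5.73*c + 1.97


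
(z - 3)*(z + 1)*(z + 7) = z^3 + 5*z^2 - 17*z - 21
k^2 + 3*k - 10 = (k - 2)*(k + 5)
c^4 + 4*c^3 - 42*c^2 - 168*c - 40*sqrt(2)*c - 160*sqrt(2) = (c + 4)*(c - 5*sqrt(2))*(c + sqrt(2))*(c + 4*sqrt(2))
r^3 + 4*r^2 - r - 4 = (r - 1)*(r + 1)*(r + 4)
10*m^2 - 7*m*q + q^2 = (-5*m + q)*(-2*m + q)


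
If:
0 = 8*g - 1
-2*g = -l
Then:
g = 1/8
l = 1/4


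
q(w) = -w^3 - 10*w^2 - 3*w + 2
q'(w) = -3*w^2 - 20*w - 3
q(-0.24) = 2.16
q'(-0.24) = 1.63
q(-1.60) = -14.70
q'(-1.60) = 21.32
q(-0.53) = 0.93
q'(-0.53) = 6.76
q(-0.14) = 2.23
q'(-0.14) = -0.26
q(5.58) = -499.85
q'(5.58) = -208.01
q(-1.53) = -13.24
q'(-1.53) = 20.58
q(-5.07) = -109.52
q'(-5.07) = 21.29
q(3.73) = -200.21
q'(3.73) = -119.34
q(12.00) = -3202.00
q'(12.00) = -675.00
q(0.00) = 2.00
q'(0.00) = -3.00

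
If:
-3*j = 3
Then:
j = -1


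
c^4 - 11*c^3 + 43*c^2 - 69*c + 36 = (c - 4)*(c - 3)^2*(c - 1)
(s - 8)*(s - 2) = s^2 - 10*s + 16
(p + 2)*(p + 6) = p^2 + 8*p + 12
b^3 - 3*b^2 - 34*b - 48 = (b - 8)*(b + 2)*(b + 3)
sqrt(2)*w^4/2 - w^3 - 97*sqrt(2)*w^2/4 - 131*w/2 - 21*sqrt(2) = (w - 6*sqrt(2))*(w + sqrt(2))*(w + 7*sqrt(2)/2)*(sqrt(2)*w/2 + 1/2)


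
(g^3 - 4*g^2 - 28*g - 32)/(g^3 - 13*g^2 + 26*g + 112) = (g + 2)/(g - 7)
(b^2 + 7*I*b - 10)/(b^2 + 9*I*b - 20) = (b + 2*I)/(b + 4*I)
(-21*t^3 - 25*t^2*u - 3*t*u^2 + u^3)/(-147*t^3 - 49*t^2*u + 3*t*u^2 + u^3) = (t + u)/(7*t + u)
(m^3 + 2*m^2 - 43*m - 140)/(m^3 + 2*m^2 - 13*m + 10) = (m^2 - 3*m - 28)/(m^2 - 3*m + 2)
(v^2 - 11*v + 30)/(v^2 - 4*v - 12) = (v - 5)/(v + 2)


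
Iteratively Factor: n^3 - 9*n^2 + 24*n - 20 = (n - 5)*(n^2 - 4*n + 4) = (n - 5)*(n - 2)*(n - 2)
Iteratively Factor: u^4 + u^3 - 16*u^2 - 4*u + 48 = (u - 3)*(u^3 + 4*u^2 - 4*u - 16) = (u - 3)*(u + 2)*(u^2 + 2*u - 8) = (u - 3)*(u + 2)*(u + 4)*(u - 2)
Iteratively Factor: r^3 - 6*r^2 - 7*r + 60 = (r + 3)*(r^2 - 9*r + 20) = (r - 4)*(r + 3)*(r - 5)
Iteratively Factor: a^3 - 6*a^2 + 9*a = (a)*(a^2 - 6*a + 9) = a*(a - 3)*(a - 3)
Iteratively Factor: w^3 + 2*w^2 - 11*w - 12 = (w + 1)*(w^2 + w - 12) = (w - 3)*(w + 1)*(w + 4)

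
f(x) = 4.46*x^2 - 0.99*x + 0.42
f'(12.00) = 106.05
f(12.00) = 630.78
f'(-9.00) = -81.27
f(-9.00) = 370.59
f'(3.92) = 33.98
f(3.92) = 65.07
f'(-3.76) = -34.53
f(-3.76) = 67.20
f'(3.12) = 26.84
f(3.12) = 40.75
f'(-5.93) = -53.89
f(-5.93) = 163.13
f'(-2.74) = -25.43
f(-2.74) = 36.62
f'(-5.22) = -47.55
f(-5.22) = 127.12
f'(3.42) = 29.52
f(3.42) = 49.20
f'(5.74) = 50.21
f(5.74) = 141.68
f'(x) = 8.92*x - 0.99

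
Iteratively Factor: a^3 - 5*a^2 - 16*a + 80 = (a - 5)*(a^2 - 16) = (a - 5)*(a + 4)*(a - 4)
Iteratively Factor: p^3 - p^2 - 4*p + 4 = (p - 1)*(p^2 - 4) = (p - 2)*(p - 1)*(p + 2)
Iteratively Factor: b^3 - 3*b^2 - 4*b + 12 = (b - 2)*(b^2 - b - 6) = (b - 3)*(b - 2)*(b + 2)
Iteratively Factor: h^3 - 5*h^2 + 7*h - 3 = (h - 1)*(h^2 - 4*h + 3) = (h - 3)*(h - 1)*(h - 1)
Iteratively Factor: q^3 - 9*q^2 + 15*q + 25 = (q + 1)*(q^2 - 10*q + 25) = (q - 5)*(q + 1)*(q - 5)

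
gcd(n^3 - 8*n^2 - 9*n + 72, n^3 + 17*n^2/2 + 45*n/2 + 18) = n + 3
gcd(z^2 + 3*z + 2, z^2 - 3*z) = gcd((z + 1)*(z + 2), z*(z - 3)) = 1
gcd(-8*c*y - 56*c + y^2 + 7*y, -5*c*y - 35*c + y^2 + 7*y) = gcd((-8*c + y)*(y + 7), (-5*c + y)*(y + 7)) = y + 7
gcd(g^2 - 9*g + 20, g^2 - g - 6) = 1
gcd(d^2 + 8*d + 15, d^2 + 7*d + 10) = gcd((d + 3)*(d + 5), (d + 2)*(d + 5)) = d + 5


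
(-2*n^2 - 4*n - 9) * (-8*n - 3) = 16*n^3 + 38*n^2 + 84*n + 27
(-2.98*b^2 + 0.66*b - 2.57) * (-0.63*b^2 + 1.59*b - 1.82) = 1.8774*b^4 - 5.154*b^3 + 8.0921*b^2 - 5.2875*b + 4.6774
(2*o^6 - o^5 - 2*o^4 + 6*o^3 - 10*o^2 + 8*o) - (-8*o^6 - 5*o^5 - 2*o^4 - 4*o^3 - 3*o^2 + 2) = 10*o^6 + 4*o^5 + 10*o^3 - 7*o^2 + 8*o - 2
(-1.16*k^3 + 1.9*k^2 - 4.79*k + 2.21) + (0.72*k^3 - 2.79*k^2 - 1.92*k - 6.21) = -0.44*k^3 - 0.89*k^2 - 6.71*k - 4.0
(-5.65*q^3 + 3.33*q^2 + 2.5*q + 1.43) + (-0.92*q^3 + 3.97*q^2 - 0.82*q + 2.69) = -6.57*q^3 + 7.3*q^2 + 1.68*q + 4.12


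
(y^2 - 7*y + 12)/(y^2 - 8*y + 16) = (y - 3)/(y - 4)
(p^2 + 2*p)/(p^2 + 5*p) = (p + 2)/(p + 5)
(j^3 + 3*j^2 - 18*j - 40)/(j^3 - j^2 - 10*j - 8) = (j + 5)/(j + 1)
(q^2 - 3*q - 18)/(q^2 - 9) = (q - 6)/(q - 3)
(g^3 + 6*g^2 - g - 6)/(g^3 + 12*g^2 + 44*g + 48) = (g^2 - 1)/(g^2 + 6*g + 8)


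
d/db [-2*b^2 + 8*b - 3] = 8 - 4*b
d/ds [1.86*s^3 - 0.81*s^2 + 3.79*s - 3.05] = 5.58*s^2 - 1.62*s + 3.79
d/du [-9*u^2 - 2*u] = -18*u - 2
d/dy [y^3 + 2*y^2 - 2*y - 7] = 3*y^2 + 4*y - 2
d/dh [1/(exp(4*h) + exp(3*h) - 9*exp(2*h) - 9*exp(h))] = (-4*exp(3*h) - 3*exp(2*h) + 18*exp(h) + 9)*exp(-h)/(exp(3*h) + exp(2*h) - 9*exp(h) - 9)^2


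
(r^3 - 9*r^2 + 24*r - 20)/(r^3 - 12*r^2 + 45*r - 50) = (r - 2)/(r - 5)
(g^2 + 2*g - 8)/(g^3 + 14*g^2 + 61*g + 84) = (g - 2)/(g^2 + 10*g + 21)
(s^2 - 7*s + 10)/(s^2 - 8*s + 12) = (s - 5)/(s - 6)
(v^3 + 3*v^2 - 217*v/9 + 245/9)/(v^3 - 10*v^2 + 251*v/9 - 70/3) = (v + 7)/(v - 6)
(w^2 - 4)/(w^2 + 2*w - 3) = (w^2 - 4)/(w^2 + 2*w - 3)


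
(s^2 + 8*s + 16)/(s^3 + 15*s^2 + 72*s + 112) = 1/(s + 7)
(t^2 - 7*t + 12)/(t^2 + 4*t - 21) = (t - 4)/(t + 7)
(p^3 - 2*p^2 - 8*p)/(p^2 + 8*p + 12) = p*(p - 4)/(p + 6)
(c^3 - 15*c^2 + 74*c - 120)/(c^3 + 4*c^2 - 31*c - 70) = (c^2 - 10*c + 24)/(c^2 + 9*c + 14)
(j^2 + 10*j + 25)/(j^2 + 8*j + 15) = (j + 5)/(j + 3)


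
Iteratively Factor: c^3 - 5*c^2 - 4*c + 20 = (c - 2)*(c^2 - 3*c - 10) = (c - 5)*(c - 2)*(c + 2)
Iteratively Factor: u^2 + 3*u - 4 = (u - 1)*(u + 4)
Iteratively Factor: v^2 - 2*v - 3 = (v + 1)*(v - 3)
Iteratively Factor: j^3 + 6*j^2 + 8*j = (j + 4)*(j^2 + 2*j) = (j + 2)*(j + 4)*(j)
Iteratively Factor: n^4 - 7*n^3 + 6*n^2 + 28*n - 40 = (n - 2)*(n^3 - 5*n^2 - 4*n + 20) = (n - 2)*(n + 2)*(n^2 - 7*n + 10) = (n - 5)*(n - 2)*(n + 2)*(n - 2)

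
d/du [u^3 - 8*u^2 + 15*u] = 3*u^2 - 16*u + 15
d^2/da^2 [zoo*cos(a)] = zoo*cos(a)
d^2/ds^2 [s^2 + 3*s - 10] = 2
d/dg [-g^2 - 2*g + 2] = -2*g - 2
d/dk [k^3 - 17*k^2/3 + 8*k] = 3*k^2 - 34*k/3 + 8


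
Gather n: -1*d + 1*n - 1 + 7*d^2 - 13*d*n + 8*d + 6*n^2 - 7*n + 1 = 7*d^2 + 7*d + 6*n^2 + n*(-13*d - 6)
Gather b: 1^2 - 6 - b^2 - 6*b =-b^2 - 6*b - 5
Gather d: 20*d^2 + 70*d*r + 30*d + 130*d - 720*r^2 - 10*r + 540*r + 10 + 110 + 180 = 20*d^2 + d*(70*r + 160) - 720*r^2 + 530*r + 300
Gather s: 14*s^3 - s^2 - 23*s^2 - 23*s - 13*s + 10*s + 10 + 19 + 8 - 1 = 14*s^3 - 24*s^2 - 26*s + 36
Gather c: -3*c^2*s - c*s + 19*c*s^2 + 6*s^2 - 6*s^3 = -3*c^2*s + c*(19*s^2 - s) - 6*s^3 + 6*s^2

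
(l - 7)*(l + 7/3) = l^2 - 14*l/3 - 49/3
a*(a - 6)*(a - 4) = a^3 - 10*a^2 + 24*a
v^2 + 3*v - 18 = (v - 3)*(v + 6)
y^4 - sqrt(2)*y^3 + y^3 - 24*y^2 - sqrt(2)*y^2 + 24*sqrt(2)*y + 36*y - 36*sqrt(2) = (y - 3)*(y - 2)*(y + 6)*(y - sqrt(2))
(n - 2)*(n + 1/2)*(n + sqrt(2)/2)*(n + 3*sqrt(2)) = n^4 - 3*n^3/2 + 7*sqrt(2)*n^3/2 - 21*sqrt(2)*n^2/4 + 2*n^2 - 7*sqrt(2)*n/2 - 9*n/2 - 3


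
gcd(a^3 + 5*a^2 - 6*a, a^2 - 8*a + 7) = a - 1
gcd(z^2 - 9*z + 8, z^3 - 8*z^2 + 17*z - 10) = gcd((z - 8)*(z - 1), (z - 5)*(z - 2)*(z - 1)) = z - 1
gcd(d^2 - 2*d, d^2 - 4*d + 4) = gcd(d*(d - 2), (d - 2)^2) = d - 2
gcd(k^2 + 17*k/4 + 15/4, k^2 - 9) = k + 3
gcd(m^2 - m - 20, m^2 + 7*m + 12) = m + 4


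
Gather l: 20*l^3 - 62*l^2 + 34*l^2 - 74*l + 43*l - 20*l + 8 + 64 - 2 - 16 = 20*l^3 - 28*l^2 - 51*l + 54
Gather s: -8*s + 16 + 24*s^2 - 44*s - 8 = 24*s^2 - 52*s + 8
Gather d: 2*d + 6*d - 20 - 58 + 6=8*d - 72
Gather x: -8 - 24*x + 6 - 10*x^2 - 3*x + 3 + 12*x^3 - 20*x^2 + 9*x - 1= 12*x^3 - 30*x^2 - 18*x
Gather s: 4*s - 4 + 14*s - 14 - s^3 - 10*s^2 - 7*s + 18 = -s^3 - 10*s^2 + 11*s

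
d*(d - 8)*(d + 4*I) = d^3 - 8*d^2 + 4*I*d^2 - 32*I*d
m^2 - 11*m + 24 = (m - 8)*(m - 3)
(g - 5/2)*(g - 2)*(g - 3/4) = g^3 - 21*g^2/4 + 67*g/8 - 15/4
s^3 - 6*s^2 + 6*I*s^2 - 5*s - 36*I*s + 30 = (s - 6)*(s + I)*(s + 5*I)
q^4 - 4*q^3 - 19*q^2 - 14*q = q*(q - 7)*(q + 1)*(q + 2)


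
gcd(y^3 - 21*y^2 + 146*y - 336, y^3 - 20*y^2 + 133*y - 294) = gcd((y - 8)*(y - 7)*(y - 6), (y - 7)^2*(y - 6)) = y^2 - 13*y + 42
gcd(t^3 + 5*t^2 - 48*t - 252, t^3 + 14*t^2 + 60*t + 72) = t^2 + 12*t + 36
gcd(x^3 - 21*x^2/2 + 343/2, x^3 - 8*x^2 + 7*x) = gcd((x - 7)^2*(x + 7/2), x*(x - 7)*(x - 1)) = x - 7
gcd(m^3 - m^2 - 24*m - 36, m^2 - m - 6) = m + 2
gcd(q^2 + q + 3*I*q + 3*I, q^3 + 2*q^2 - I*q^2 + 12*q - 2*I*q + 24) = q + 3*I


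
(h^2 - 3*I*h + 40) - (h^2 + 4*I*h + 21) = -7*I*h + 19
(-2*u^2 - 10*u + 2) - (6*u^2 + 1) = -8*u^2 - 10*u + 1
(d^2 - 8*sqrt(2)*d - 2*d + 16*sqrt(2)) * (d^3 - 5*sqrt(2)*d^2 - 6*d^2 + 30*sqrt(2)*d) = d^5 - 13*sqrt(2)*d^4 - 8*d^4 + 92*d^3 + 104*sqrt(2)*d^3 - 640*d^2 - 156*sqrt(2)*d^2 + 960*d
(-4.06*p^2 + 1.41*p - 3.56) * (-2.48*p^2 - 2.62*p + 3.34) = 10.0688*p^4 + 7.1404*p^3 - 8.4258*p^2 + 14.0366*p - 11.8904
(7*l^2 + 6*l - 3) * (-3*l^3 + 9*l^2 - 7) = -21*l^5 + 45*l^4 + 63*l^3 - 76*l^2 - 42*l + 21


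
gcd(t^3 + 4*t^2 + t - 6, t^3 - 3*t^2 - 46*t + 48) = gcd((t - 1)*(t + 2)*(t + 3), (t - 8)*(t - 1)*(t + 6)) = t - 1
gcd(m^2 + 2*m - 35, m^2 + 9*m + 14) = m + 7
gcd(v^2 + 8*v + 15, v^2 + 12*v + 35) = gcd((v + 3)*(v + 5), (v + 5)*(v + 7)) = v + 5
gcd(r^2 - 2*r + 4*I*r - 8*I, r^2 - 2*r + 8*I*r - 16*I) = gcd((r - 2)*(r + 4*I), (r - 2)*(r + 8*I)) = r - 2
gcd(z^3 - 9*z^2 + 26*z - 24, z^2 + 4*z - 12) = z - 2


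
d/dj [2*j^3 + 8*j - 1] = 6*j^2 + 8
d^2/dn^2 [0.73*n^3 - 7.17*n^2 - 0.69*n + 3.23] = 4.38*n - 14.34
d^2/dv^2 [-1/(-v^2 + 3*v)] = 2*(-v*(v - 3) + (2*v - 3)^2)/(v^3*(v - 3)^3)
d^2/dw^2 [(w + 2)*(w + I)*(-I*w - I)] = -6*I*w + 2 - 6*I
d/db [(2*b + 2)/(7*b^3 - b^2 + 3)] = 2*(7*b^3 - b^2 - b*(b + 1)*(21*b - 2) + 3)/(7*b^3 - b^2 + 3)^2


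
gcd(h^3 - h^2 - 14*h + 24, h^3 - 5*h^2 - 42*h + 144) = h - 3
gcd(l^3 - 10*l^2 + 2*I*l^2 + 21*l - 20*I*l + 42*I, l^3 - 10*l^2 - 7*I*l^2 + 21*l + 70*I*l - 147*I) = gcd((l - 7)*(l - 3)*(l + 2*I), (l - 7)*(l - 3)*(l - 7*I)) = l^2 - 10*l + 21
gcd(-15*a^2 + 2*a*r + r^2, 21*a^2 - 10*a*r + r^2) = -3*a + r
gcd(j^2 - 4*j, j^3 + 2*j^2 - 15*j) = j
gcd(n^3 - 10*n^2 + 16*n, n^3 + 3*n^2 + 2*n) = n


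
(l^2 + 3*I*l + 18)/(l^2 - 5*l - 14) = (l^2 + 3*I*l + 18)/(l^2 - 5*l - 14)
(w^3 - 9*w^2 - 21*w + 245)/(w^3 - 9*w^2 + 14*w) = (w^2 - 2*w - 35)/(w*(w - 2))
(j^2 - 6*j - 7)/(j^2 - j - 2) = (j - 7)/(j - 2)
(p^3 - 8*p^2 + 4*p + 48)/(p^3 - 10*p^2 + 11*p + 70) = (p^2 - 10*p + 24)/(p^2 - 12*p + 35)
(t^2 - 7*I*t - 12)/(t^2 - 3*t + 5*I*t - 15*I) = (t^2 - 7*I*t - 12)/(t^2 + t*(-3 + 5*I) - 15*I)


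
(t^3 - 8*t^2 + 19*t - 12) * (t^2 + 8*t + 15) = t^5 - 30*t^3 + 20*t^2 + 189*t - 180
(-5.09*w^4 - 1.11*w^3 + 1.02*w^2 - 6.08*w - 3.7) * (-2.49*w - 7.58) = 12.6741*w^5 + 41.3461*w^4 + 5.874*w^3 + 7.4076*w^2 + 55.2994*w + 28.046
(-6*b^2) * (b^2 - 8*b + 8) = -6*b^4 + 48*b^3 - 48*b^2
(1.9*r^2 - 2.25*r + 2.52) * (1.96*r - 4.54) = 3.724*r^3 - 13.036*r^2 + 15.1542*r - 11.4408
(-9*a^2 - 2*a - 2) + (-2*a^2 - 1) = -11*a^2 - 2*a - 3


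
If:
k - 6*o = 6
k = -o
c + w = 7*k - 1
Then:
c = 5 - w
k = 6/7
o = -6/7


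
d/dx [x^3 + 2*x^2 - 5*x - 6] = 3*x^2 + 4*x - 5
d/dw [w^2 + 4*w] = 2*w + 4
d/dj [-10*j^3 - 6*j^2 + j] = -30*j^2 - 12*j + 1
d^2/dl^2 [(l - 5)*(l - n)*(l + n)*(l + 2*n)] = 12*l^2 + 12*l*n - 30*l - 2*n^2 - 20*n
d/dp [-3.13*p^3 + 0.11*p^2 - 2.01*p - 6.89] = -9.39*p^2 + 0.22*p - 2.01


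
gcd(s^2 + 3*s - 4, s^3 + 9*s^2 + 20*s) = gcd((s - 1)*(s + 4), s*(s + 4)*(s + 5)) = s + 4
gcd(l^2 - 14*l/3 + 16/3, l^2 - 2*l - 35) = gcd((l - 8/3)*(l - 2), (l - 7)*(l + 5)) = 1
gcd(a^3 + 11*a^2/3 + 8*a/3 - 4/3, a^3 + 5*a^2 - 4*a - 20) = a + 2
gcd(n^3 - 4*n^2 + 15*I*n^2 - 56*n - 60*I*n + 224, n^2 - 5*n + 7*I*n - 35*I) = n + 7*I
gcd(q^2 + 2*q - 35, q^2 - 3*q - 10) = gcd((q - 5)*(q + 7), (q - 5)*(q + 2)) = q - 5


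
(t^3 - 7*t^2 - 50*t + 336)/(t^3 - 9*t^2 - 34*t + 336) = (t^2 + t - 42)/(t^2 - t - 42)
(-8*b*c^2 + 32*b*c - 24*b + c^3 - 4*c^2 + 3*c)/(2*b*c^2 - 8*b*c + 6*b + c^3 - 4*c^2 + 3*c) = (-8*b + c)/(2*b + c)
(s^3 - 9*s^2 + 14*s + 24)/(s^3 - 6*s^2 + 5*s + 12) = (s - 6)/(s - 3)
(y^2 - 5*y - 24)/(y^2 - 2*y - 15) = (y - 8)/(y - 5)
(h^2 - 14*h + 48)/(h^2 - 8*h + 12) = (h - 8)/(h - 2)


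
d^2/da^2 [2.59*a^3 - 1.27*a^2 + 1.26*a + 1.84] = 15.54*a - 2.54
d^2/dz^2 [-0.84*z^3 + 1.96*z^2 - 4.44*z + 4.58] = 3.92 - 5.04*z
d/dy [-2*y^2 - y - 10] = -4*y - 1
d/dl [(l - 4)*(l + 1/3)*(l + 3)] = 3*l^2 - 4*l/3 - 37/3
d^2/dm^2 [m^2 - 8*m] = 2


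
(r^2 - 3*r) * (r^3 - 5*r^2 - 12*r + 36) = r^5 - 8*r^4 + 3*r^3 + 72*r^2 - 108*r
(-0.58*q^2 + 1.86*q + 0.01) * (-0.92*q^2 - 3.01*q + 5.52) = 0.5336*q^4 + 0.0345999999999997*q^3 - 8.8094*q^2 + 10.2371*q + 0.0552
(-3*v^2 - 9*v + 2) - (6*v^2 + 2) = -9*v^2 - 9*v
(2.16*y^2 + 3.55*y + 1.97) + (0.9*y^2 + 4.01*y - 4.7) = 3.06*y^2 + 7.56*y - 2.73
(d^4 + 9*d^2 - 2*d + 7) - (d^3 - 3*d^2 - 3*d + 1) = d^4 - d^3 + 12*d^2 + d + 6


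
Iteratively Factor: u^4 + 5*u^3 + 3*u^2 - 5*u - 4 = (u + 4)*(u^3 + u^2 - u - 1) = (u + 1)*(u + 4)*(u^2 - 1) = (u + 1)^2*(u + 4)*(u - 1)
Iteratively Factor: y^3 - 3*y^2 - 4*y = (y + 1)*(y^2 - 4*y) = y*(y + 1)*(y - 4)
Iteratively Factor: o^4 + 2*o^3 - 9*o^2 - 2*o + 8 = (o - 1)*(o^3 + 3*o^2 - 6*o - 8) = (o - 1)*(o + 4)*(o^2 - o - 2) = (o - 2)*(o - 1)*(o + 4)*(o + 1)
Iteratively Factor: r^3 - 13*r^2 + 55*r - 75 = (r - 5)*(r^2 - 8*r + 15) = (r - 5)^2*(r - 3)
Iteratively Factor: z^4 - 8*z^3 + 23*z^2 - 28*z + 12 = (z - 3)*(z^3 - 5*z^2 + 8*z - 4) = (z - 3)*(z - 1)*(z^2 - 4*z + 4) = (z - 3)*(z - 2)*(z - 1)*(z - 2)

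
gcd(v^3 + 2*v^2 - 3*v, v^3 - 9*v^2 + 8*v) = v^2 - v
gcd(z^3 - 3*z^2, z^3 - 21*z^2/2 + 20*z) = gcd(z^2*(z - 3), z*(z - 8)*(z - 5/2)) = z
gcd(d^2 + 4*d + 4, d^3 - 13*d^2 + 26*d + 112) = d + 2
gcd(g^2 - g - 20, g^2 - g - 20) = g^2 - g - 20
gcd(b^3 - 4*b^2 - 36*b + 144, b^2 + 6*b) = b + 6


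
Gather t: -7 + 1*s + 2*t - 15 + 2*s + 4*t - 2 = 3*s + 6*t - 24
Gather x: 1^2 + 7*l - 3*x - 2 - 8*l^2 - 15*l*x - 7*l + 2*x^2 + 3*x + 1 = -8*l^2 - 15*l*x + 2*x^2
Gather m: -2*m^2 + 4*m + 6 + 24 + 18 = -2*m^2 + 4*m + 48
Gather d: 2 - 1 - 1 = 0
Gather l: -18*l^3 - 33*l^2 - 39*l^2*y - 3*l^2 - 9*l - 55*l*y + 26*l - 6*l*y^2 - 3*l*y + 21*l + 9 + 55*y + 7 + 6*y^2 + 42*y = -18*l^3 + l^2*(-39*y - 36) + l*(-6*y^2 - 58*y + 38) + 6*y^2 + 97*y + 16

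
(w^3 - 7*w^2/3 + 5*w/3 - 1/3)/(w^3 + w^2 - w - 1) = (3*w^2 - 4*w + 1)/(3*(w^2 + 2*w + 1))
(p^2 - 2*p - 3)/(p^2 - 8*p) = (p^2 - 2*p - 3)/(p*(p - 8))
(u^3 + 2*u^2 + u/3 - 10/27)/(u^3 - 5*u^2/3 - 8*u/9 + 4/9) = (u + 5/3)/(u - 2)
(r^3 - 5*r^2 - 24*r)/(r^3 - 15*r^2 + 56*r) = (r + 3)/(r - 7)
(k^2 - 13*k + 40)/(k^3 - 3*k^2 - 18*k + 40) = (k - 8)/(k^2 + 2*k - 8)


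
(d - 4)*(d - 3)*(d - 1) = d^3 - 8*d^2 + 19*d - 12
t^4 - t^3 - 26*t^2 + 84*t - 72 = (t - 3)*(t - 2)^2*(t + 6)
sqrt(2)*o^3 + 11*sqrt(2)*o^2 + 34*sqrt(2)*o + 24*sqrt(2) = (o + 4)*(o + 6)*(sqrt(2)*o + sqrt(2))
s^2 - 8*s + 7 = (s - 7)*(s - 1)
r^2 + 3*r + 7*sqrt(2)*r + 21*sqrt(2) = (r + 3)*(r + 7*sqrt(2))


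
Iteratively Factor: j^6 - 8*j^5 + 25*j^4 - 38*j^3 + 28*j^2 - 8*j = (j - 2)*(j^5 - 6*j^4 + 13*j^3 - 12*j^2 + 4*j) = (j - 2)^2*(j^4 - 4*j^3 + 5*j^2 - 2*j) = (j - 2)^2*(j - 1)*(j^3 - 3*j^2 + 2*j) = (j - 2)^3*(j - 1)*(j^2 - j) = (j - 2)^3*(j - 1)^2*(j)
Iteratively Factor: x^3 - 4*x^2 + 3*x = (x - 3)*(x^2 - x) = x*(x - 3)*(x - 1)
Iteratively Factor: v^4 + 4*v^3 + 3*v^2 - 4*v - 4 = (v + 2)*(v^3 + 2*v^2 - v - 2) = (v + 2)^2*(v^2 - 1) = (v + 1)*(v + 2)^2*(v - 1)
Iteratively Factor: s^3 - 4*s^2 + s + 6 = (s - 3)*(s^2 - s - 2) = (s - 3)*(s - 2)*(s + 1)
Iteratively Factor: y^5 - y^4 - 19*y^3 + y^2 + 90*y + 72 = (y - 3)*(y^4 + 2*y^3 - 13*y^2 - 38*y - 24) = (y - 3)*(y + 3)*(y^3 - y^2 - 10*y - 8) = (y - 3)*(y + 1)*(y + 3)*(y^2 - 2*y - 8) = (y - 3)*(y + 1)*(y + 2)*(y + 3)*(y - 4)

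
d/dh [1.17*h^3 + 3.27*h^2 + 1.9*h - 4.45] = 3.51*h^2 + 6.54*h + 1.9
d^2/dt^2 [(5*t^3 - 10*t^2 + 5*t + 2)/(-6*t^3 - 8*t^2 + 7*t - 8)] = 6*(200*t^6 - 390*t^5 + 516*t^4 - 1341*t^3 + 76*t^2 + 208*t + 130)/(216*t^9 + 864*t^8 + 396*t^7 - 640*t^6 + 1842*t^5 + 696*t^4 - 1879*t^3 + 2712*t^2 - 1344*t + 512)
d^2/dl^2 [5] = 0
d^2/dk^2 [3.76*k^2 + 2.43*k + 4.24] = 7.52000000000000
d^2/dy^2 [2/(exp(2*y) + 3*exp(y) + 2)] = 2*(2*(2*exp(y) + 3)^2*exp(y) - (4*exp(y) + 3)*(exp(2*y) + 3*exp(y) + 2))*exp(y)/(exp(2*y) + 3*exp(y) + 2)^3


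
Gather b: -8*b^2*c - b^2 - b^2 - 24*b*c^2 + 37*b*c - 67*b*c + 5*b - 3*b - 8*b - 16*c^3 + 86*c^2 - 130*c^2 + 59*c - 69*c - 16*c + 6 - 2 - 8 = b^2*(-8*c - 2) + b*(-24*c^2 - 30*c - 6) - 16*c^3 - 44*c^2 - 26*c - 4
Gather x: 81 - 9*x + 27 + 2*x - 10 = 98 - 7*x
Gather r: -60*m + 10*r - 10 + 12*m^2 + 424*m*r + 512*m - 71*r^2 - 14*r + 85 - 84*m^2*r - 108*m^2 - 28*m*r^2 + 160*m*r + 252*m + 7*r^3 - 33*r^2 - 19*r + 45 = -96*m^2 + 704*m + 7*r^3 + r^2*(-28*m - 104) + r*(-84*m^2 + 584*m - 23) + 120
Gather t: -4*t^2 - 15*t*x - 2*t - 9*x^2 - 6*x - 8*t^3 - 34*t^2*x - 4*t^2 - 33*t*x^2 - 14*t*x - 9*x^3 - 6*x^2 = -8*t^3 + t^2*(-34*x - 8) + t*(-33*x^2 - 29*x - 2) - 9*x^3 - 15*x^2 - 6*x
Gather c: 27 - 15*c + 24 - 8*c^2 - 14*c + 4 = -8*c^2 - 29*c + 55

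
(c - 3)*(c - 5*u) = c^2 - 5*c*u - 3*c + 15*u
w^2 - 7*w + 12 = (w - 4)*(w - 3)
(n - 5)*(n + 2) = n^2 - 3*n - 10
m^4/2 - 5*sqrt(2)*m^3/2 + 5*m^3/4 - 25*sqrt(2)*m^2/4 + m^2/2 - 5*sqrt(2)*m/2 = m*(m/2 + 1)*(m + 1/2)*(m - 5*sqrt(2))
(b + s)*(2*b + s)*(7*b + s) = 14*b^3 + 23*b^2*s + 10*b*s^2 + s^3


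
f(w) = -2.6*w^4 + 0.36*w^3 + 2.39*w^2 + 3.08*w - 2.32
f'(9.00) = -7448.02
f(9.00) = -16577.17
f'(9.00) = -7448.02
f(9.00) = -16577.17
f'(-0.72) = 4.08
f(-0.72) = -4.13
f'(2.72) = -185.21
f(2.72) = -111.33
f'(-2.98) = 273.65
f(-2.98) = -204.84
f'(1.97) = -62.82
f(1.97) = -23.38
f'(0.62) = 3.98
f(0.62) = 0.21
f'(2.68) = -176.54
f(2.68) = -104.10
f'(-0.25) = 2.12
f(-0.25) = -2.96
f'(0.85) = 1.54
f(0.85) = 0.89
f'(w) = -10.4*w^3 + 1.08*w^2 + 4.78*w + 3.08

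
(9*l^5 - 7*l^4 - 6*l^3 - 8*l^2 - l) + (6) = 9*l^5 - 7*l^4 - 6*l^3 - 8*l^2 - l + 6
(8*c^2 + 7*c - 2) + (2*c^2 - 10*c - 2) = 10*c^2 - 3*c - 4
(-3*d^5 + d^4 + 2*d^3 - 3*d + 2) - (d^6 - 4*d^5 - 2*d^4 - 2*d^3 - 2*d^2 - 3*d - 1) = -d^6 + d^5 + 3*d^4 + 4*d^3 + 2*d^2 + 3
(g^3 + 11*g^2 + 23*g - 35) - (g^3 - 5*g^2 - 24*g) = 16*g^2 + 47*g - 35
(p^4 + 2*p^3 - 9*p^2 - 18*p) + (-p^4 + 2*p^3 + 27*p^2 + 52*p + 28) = 4*p^3 + 18*p^2 + 34*p + 28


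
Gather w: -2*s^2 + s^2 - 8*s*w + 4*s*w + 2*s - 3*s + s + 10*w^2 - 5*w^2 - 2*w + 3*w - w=-s^2 - 4*s*w + 5*w^2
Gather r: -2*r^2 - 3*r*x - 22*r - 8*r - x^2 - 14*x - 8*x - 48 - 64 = -2*r^2 + r*(-3*x - 30) - x^2 - 22*x - 112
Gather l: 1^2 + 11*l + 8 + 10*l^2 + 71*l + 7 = 10*l^2 + 82*l + 16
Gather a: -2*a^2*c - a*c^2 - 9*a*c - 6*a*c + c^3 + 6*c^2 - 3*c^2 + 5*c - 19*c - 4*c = -2*a^2*c + a*(-c^2 - 15*c) + c^3 + 3*c^2 - 18*c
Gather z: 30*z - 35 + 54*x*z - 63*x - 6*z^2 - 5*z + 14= -63*x - 6*z^2 + z*(54*x + 25) - 21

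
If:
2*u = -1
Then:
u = -1/2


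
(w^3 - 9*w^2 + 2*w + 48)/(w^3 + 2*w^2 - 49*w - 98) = (w^2 - 11*w + 24)/(w^2 - 49)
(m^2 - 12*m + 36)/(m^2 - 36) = (m - 6)/(m + 6)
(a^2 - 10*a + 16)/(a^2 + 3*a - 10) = (a - 8)/(a + 5)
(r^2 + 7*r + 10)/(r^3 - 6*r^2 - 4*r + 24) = (r + 5)/(r^2 - 8*r + 12)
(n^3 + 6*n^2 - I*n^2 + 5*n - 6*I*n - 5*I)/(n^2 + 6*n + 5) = n - I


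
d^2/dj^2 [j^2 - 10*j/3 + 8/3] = 2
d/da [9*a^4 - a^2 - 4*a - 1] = 36*a^3 - 2*a - 4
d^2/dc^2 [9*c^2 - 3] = 18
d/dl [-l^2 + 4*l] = 4 - 2*l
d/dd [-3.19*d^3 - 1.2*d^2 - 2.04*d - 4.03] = -9.57*d^2 - 2.4*d - 2.04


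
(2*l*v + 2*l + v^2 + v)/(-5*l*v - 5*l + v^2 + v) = (2*l + v)/(-5*l + v)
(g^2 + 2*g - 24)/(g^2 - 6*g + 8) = (g + 6)/(g - 2)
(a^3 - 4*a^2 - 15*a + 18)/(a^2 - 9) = (a^2 - 7*a + 6)/(a - 3)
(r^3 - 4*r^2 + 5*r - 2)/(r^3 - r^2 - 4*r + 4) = (r - 1)/(r + 2)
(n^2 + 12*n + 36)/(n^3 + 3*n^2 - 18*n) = (n + 6)/(n*(n - 3))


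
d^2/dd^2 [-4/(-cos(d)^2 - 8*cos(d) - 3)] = 8*(-2*sin(d)^4 + 27*sin(d)^2 + 27*cos(d) - 3*cos(3*d) + 36)/(-sin(d)^2 + 8*cos(d) + 4)^3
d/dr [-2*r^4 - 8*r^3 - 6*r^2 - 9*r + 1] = -8*r^3 - 24*r^2 - 12*r - 9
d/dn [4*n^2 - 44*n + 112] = 8*n - 44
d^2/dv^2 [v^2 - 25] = 2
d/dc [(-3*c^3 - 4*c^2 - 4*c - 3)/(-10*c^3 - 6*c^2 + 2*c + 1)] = (-22*c^4 - 92*c^3 - 131*c^2 - 44*c + 2)/(100*c^6 + 120*c^5 - 4*c^4 - 44*c^3 - 8*c^2 + 4*c + 1)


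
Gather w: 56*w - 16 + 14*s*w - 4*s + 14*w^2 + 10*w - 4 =-4*s + 14*w^2 + w*(14*s + 66) - 20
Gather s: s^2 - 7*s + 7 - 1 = s^2 - 7*s + 6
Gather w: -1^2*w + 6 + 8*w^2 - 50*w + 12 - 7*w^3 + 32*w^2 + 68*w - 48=-7*w^3 + 40*w^2 + 17*w - 30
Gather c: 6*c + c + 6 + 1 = 7*c + 7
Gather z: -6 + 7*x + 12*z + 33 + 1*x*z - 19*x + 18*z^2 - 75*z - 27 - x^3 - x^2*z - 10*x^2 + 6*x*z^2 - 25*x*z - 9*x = -x^3 - 10*x^2 - 21*x + z^2*(6*x + 18) + z*(-x^2 - 24*x - 63)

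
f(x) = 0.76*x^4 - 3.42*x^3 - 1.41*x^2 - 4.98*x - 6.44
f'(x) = 3.04*x^3 - 10.26*x^2 - 2.82*x - 4.98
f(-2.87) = 128.65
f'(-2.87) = -153.26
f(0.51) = -9.75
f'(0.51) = -8.68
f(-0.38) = -4.55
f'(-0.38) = -5.56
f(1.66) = -28.47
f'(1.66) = -24.03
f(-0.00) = -6.44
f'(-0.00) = -4.98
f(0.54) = -10.01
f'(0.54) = -9.02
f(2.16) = -41.70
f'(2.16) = -28.30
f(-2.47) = 77.08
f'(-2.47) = -106.42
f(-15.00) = 49768.51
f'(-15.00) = -12531.18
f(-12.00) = 21519.40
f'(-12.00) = -6701.70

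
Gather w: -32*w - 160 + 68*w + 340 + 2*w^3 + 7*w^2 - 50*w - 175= 2*w^3 + 7*w^2 - 14*w + 5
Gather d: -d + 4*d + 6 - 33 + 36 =3*d + 9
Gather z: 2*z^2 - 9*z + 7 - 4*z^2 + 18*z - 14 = -2*z^2 + 9*z - 7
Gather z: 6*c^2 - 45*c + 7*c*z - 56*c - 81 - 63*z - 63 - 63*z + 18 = 6*c^2 - 101*c + z*(7*c - 126) - 126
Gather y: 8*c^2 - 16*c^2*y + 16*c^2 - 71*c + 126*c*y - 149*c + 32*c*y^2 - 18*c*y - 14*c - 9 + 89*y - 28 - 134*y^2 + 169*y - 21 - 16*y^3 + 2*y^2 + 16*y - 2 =24*c^2 - 234*c - 16*y^3 + y^2*(32*c - 132) + y*(-16*c^2 + 108*c + 274) - 60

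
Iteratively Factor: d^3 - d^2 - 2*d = (d - 2)*(d^2 + d) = d*(d - 2)*(d + 1)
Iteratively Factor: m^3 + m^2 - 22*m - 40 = (m + 4)*(m^2 - 3*m - 10) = (m + 2)*(m + 4)*(m - 5)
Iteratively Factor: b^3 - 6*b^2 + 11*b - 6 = (b - 3)*(b^2 - 3*b + 2) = (b - 3)*(b - 1)*(b - 2)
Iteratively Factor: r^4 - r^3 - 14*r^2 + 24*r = (r + 4)*(r^3 - 5*r^2 + 6*r) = (r - 3)*(r + 4)*(r^2 - 2*r) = (r - 3)*(r - 2)*(r + 4)*(r)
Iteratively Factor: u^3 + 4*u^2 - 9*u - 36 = (u + 4)*(u^2 - 9) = (u + 3)*(u + 4)*(u - 3)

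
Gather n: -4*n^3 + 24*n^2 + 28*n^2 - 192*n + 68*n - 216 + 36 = -4*n^3 + 52*n^2 - 124*n - 180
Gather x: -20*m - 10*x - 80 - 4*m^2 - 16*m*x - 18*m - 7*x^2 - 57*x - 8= -4*m^2 - 38*m - 7*x^2 + x*(-16*m - 67) - 88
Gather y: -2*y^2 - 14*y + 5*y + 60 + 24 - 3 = -2*y^2 - 9*y + 81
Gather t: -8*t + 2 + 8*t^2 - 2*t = 8*t^2 - 10*t + 2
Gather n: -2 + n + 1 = n - 1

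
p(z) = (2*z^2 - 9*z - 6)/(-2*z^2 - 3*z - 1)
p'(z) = (4*z - 9)/(-2*z^2 - 3*z - 1) + (4*z + 3)*(2*z^2 - 9*z - 6)/(-2*z^2 - 3*z - 1)^2 = (-24*z^2 - 28*z - 9)/(4*z^4 + 12*z^3 + 13*z^2 + 6*z + 1)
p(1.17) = 1.90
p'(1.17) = -1.42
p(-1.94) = -7.01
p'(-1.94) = -6.14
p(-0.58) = -1.60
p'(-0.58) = -184.59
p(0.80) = 2.55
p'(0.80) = -2.13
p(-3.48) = -3.35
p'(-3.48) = -0.93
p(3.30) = 0.43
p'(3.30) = -0.34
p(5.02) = 0.01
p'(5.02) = -0.17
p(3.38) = 0.40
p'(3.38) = -0.33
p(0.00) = 6.00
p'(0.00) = -9.00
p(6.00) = -0.13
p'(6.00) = -0.13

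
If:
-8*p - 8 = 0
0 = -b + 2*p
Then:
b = -2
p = -1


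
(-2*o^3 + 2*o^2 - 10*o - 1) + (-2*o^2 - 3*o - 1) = -2*o^3 - 13*o - 2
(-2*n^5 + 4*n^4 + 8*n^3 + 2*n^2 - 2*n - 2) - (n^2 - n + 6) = -2*n^5 + 4*n^4 + 8*n^3 + n^2 - n - 8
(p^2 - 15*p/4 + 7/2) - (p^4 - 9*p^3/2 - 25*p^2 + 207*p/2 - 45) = -p^4 + 9*p^3/2 + 26*p^2 - 429*p/4 + 97/2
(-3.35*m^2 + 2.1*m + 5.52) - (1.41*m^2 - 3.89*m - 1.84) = -4.76*m^2 + 5.99*m + 7.36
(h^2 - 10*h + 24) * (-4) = -4*h^2 + 40*h - 96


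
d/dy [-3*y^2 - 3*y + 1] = -6*y - 3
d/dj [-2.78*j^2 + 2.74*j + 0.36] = 2.74 - 5.56*j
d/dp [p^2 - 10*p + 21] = 2*p - 10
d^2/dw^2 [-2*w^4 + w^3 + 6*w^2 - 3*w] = -24*w^2 + 6*w + 12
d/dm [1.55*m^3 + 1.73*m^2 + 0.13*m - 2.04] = 4.65*m^2 + 3.46*m + 0.13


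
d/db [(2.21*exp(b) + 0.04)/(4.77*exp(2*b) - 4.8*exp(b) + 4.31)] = (-10.5417*exp(2*b) - 0.381600000000001*exp(b) + 9.7171)*exp(b)/(22.7529*exp(4*b) - 45.792*exp(3*b) + 64.1574*exp(2*b) - 41.376*exp(b) + 18.5761)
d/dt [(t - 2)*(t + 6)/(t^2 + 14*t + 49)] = 2*(5*t + 26)/(t^3 + 21*t^2 + 147*t + 343)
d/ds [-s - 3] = -1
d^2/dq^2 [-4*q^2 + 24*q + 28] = -8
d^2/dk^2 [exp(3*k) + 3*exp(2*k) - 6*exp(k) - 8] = (9*exp(2*k) + 12*exp(k) - 6)*exp(k)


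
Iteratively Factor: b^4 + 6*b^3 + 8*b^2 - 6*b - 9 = (b + 3)*(b^3 + 3*b^2 - b - 3) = (b + 3)^2*(b^2 - 1) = (b - 1)*(b + 3)^2*(b + 1)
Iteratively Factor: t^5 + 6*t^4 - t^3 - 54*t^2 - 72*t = (t + 2)*(t^4 + 4*t^3 - 9*t^2 - 36*t) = (t - 3)*(t + 2)*(t^3 + 7*t^2 + 12*t) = (t - 3)*(t + 2)*(t + 4)*(t^2 + 3*t) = (t - 3)*(t + 2)*(t + 3)*(t + 4)*(t)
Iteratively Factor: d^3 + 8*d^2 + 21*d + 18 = (d + 3)*(d^2 + 5*d + 6) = (d + 2)*(d + 3)*(d + 3)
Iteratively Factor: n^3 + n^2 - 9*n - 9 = (n + 1)*(n^2 - 9) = (n + 1)*(n + 3)*(n - 3)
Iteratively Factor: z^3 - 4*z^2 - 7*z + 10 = (z - 5)*(z^2 + z - 2) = (z - 5)*(z - 1)*(z + 2)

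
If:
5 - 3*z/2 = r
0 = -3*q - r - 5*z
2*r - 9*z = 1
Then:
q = -61/24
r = 31/8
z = 3/4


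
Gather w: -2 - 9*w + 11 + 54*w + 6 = 45*w + 15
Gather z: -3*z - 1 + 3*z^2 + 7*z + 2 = 3*z^2 + 4*z + 1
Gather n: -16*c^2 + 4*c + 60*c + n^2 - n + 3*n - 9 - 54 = -16*c^2 + 64*c + n^2 + 2*n - 63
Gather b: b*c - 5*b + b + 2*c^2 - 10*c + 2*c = b*(c - 4) + 2*c^2 - 8*c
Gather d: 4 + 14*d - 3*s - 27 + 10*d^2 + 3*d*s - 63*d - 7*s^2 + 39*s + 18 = 10*d^2 + d*(3*s - 49) - 7*s^2 + 36*s - 5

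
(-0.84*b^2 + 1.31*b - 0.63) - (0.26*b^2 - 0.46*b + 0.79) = -1.1*b^2 + 1.77*b - 1.42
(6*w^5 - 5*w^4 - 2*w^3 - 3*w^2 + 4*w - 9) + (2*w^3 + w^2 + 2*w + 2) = 6*w^5 - 5*w^4 - 2*w^2 + 6*w - 7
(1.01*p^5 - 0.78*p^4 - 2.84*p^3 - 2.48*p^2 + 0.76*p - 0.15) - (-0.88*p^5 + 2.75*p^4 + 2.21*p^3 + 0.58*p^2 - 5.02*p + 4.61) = 1.89*p^5 - 3.53*p^4 - 5.05*p^3 - 3.06*p^2 + 5.78*p - 4.76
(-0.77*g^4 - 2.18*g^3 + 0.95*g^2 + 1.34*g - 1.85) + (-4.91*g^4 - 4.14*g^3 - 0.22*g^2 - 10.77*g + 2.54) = -5.68*g^4 - 6.32*g^3 + 0.73*g^2 - 9.43*g + 0.69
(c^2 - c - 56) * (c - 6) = c^3 - 7*c^2 - 50*c + 336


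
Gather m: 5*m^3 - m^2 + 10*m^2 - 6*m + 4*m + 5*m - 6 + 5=5*m^3 + 9*m^2 + 3*m - 1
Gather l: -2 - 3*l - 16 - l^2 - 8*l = -l^2 - 11*l - 18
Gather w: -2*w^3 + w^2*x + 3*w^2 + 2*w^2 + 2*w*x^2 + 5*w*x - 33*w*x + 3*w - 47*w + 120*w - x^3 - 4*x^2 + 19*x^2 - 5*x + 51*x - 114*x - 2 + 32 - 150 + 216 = -2*w^3 + w^2*(x + 5) + w*(2*x^2 - 28*x + 76) - x^3 + 15*x^2 - 68*x + 96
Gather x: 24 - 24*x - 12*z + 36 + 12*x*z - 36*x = x*(12*z - 60) - 12*z + 60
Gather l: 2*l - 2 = 2*l - 2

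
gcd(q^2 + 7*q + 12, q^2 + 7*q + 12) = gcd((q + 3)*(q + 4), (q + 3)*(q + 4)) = q^2 + 7*q + 12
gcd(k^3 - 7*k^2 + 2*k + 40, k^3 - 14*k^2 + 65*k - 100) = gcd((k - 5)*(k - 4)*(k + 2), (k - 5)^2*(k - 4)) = k^2 - 9*k + 20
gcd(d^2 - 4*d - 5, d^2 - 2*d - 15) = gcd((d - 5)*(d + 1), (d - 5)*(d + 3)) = d - 5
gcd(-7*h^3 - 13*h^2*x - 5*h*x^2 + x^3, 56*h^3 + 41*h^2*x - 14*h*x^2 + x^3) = -7*h^2 - 6*h*x + x^2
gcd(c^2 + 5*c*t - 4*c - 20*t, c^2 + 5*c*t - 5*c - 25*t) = c + 5*t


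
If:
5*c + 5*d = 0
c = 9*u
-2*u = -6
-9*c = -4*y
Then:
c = 27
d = -27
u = 3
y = 243/4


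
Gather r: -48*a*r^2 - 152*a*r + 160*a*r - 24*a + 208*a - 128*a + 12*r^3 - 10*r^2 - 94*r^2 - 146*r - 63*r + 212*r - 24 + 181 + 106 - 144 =56*a + 12*r^3 + r^2*(-48*a - 104) + r*(8*a + 3) + 119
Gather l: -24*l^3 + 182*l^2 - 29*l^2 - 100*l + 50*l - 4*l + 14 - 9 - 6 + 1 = -24*l^3 + 153*l^2 - 54*l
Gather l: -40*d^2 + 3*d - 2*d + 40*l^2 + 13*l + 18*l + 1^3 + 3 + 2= -40*d^2 + d + 40*l^2 + 31*l + 6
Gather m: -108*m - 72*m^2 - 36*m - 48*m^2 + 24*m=-120*m^2 - 120*m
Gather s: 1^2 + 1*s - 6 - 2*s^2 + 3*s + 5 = -2*s^2 + 4*s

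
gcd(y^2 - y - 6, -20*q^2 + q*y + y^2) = 1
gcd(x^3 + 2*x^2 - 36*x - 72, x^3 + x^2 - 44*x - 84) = x^2 + 8*x + 12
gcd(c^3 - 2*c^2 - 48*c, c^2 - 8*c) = c^2 - 8*c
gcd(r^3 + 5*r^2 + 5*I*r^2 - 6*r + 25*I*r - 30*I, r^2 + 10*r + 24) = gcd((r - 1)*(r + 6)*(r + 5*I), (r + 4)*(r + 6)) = r + 6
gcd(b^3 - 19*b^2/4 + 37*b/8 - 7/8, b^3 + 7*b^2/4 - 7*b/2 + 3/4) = b^2 - 5*b/4 + 1/4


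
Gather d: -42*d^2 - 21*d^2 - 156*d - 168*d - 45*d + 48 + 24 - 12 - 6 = -63*d^2 - 369*d + 54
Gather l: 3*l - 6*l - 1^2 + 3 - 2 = -3*l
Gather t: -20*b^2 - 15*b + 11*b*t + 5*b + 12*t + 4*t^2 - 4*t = -20*b^2 - 10*b + 4*t^2 + t*(11*b + 8)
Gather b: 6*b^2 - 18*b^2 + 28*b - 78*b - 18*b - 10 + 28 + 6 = -12*b^2 - 68*b + 24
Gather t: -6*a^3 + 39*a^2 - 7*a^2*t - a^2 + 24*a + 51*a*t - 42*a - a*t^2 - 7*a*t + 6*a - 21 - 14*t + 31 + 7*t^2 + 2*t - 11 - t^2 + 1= -6*a^3 + 38*a^2 - 12*a + t^2*(6 - a) + t*(-7*a^2 + 44*a - 12)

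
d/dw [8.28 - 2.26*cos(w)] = 2.26*sin(w)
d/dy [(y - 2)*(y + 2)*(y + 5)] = 3*y^2 + 10*y - 4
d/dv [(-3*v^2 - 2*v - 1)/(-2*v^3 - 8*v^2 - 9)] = 2*(-3*v^4 - 4*v^3 - 11*v^2 + 19*v + 9)/(4*v^6 + 32*v^5 + 64*v^4 + 36*v^3 + 144*v^2 + 81)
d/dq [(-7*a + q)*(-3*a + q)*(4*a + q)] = -19*a^2 - 12*a*q + 3*q^2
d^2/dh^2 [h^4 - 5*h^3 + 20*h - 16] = 6*h*(2*h - 5)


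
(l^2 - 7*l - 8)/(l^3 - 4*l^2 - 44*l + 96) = (l + 1)/(l^2 + 4*l - 12)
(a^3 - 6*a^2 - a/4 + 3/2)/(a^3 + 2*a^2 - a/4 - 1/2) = (a - 6)/(a + 2)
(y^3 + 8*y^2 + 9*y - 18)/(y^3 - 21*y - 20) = (-y^3 - 8*y^2 - 9*y + 18)/(-y^3 + 21*y + 20)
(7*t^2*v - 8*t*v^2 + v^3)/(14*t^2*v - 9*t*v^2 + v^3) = (t - v)/(2*t - v)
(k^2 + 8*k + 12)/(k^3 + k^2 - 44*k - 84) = 1/(k - 7)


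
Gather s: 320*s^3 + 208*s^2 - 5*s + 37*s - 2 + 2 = 320*s^3 + 208*s^2 + 32*s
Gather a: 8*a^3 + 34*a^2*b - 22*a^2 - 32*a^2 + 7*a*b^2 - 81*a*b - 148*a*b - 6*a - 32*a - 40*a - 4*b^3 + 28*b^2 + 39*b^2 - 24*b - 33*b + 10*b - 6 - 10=8*a^3 + a^2*(34*b - 54) + a*(7*b^2 - 229*b - 78) - 4*b^3 + 67*b^2 - 47*b - 16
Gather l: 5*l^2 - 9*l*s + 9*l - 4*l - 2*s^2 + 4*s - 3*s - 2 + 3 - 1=5*l^2 + l*(5 - 9*s) - 2*s^2 + s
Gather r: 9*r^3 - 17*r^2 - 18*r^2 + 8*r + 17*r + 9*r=9*r^3 - 35*r^2 + 34*r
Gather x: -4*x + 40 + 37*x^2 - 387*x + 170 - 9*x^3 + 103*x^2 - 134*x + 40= -9*x^3 + 140*x^2 - 525*x + 250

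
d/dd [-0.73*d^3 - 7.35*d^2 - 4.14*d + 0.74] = -2.19*d^2 - 14.7*d - 4.14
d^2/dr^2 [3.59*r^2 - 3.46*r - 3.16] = 7.18000000000000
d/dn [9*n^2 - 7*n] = 18*n - 7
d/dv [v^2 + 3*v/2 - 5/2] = 2*v + 3/2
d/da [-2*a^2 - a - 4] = -4*a - 1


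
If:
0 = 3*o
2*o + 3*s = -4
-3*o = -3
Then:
No Solution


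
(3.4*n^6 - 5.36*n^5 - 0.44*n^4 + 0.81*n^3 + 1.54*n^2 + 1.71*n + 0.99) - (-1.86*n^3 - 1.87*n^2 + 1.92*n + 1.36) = 3.4*n^6 - 5.36*n^5 - 0.44*n^4 + 2.67*n^3 + 3.41*n^2 - 0.21*n - 0.37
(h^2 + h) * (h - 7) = h^3 - 6*h^2 - 7*h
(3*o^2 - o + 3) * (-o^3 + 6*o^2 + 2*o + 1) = -3*o^5 + 19*o^4 - 3*o^3 + 19*o^2 + 5*o + 3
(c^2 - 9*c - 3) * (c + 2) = c^3 - 7*c^2 - 21*c - 6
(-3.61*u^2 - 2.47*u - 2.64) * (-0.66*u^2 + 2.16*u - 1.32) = 2.3826*u^4 - 6.1674*u^3 + 1.1724*u^2 - 2.442*u + 3.4848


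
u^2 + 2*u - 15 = (u - 3)*(u + 5)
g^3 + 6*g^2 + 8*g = g*(g + 2)*(g + 4)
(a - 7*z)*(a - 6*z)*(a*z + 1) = a^3*z - 13*a^2*z^2 + a^2 + 42*a*z^3 - 13*a*z + 42*z^2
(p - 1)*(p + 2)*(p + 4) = p^3 + 5*p^2 + 2*p - 8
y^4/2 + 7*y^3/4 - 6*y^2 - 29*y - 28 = (y/2 + 1)*(y - 4)*(y + 2)*(y + 7/2)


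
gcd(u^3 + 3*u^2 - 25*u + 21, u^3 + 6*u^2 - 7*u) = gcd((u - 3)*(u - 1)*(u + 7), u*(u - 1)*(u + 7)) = u^2 + 6*u - 7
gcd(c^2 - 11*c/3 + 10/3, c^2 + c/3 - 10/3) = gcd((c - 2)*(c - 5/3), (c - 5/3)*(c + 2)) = c - 5/3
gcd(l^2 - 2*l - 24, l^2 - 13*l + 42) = l - 6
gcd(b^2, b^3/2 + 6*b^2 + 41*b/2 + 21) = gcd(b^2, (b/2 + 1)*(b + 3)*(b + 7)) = 1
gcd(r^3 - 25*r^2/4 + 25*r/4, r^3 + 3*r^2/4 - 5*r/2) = r^2 - 5*r/4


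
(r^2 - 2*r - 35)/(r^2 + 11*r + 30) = (r - 7)/(r + 6)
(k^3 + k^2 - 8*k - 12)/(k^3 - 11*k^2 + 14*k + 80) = (k^2 - k - 6)/(k^2 - 13*k + 40)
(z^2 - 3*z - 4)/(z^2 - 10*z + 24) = (z + 1)/(z - 6)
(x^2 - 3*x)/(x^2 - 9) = x/(x + 3)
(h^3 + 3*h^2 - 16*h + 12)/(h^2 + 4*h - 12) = h - 1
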